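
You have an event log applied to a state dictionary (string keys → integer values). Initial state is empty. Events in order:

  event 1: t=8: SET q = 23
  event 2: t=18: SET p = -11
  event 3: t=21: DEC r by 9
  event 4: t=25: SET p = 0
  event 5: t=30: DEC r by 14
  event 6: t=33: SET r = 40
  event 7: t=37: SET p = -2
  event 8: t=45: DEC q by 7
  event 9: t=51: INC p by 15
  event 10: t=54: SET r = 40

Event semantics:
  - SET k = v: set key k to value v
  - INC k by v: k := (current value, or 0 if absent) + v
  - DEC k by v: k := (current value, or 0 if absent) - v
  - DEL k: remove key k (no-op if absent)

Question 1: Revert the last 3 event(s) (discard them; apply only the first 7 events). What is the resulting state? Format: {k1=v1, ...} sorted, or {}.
Answer: {p=-2, q=23, r=40}

Derivation:
Keep first 7 events (discard last 3):
  after event 1 (t=8: SET q = 23): {q=23}
  after event 2 (t=18: SET p = -11): {p=-11, q=23}
  after event 3 (t=21: DEC r by 9): {p=-11, q=23, r=-9}
  after event 4 (t=25: SET p = 0): {p=0, q=23, r=-9}
  after event 5 (t=30: DEC r by 14): {p=0, q=23, r=-23}
  after event 6 (t=33: SET r = 40): {p=0, q=23, r=40}
  after event 7 (t=37: SET p = -2): {p=-2, q=23, r=40}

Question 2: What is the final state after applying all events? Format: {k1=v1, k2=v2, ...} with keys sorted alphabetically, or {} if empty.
  after event 1 (t=8: SET q = 23): {q=23}
  after event 2 (t=18: SET p = -11): {p=-11, q=23}
  after event 3 (t=21: DEC r by 9): {p=-11, q=23, r=-9}
  after event 4 (t=25: SET p = 0): {p=0, q=23, r=-9}
  after event 5 (t=30: DEC r by 14): {p=0, q=23, r=-23}
  after event 6 (t=33: SET r = 40): {p=0, q=23, r=40}
  after event 7 (t=37: SET p = -2): {p=-2, q=23, r=40}
  after event 8 (t=45: DEC q by 7): {p=-2, q=16, r=40}
  after event 9 (t=51: INC p by 15): {p=13, q=16, r=40}
  after event 10 (t=54: SET r = 40): {p=13, q=16, r=40}

Answer: {p=13, q=16, r=40}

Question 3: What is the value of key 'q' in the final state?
Answer: 16

Derivation:
Track key 'q' through all 10 events:
  event 1 (t=8: SET q = 23): q (absent) -> 23
  event 2 (t=18: SET p = -11): q unchanged
  event 3 (t=21: DEC r by 9): q unchanged
  event 4 (t=25: SET p = 0): q unchanged
  event 5 (t=30: DEC r by 14): q unchanged
  event 6 (t=33: SET r = 40): q unchanged
  event 7 (t=37: SET p = -2): q unchanged
  event 8 (t=45: DEC q by 7): q 23 -> 16
  event 9 (t=51: INC p by 15): q unchanged
  event 10 (t=54: SET r = 40): q unchanged
Final: q = 16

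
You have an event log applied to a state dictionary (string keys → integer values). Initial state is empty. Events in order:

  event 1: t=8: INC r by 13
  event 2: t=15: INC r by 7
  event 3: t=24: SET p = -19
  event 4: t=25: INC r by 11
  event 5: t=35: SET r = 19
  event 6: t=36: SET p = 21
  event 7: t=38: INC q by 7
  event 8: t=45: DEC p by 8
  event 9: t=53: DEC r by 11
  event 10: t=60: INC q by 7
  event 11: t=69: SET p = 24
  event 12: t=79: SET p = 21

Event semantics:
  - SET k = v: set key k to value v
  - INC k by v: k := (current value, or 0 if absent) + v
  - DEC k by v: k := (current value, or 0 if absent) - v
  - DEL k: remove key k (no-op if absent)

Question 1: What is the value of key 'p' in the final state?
Track key 'p' through all 12 events:
  event 1 (t=8: INC r by 13): p unchanged
  event 2 (t=15: INC r by 7): p unchanged
  event 3 (t=24: SET p = -19): p (absent) -> -19
  event 4 (t=25: INC r by 11): p unchanged
  event 5 (t=35: SET r = 19): p unchanged
  event 6 (t=36: SET p = 21): p -19 -> 21
  event 7 (t=38: INC q by 7): p unchanged
  event 8 (t=45: DEC p by 8): p 21 -> 13
  event 9 (t=53: DEC r by 11): p unchanged
  event 10 (t=60: INC q by 7): p unchanged
  event 11 (t=69: SET p = 24): p 13 -> 24
  event 12 (t=79: SET p = 21): p 24 -> 21
Final: p = 21

Answer: 21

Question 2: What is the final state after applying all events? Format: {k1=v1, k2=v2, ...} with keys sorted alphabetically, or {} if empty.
Answer: {p=21, q=14, r=8}

Derivation:
  after event 1 (t=8: INC r by 13): {r=13}
  after event 2 (t=15: INC r by 7): {r=20}
  after event 3 (t=24: SET p = -19): {p=-19, r=20}
  after event 4 (t=25: INC r by 11): {p=-19, r=31}
  after event 5 (t=35: SET r = 19): {p=-19, r=19}
  after event 6 (t=36: SET p = 21): {p=21, r=19}
  after event 7 (t=38: INC q by 7): {p=21, q=7, r=19}
  after event 8 (t=45: DEC p by 8): {p=13, q=7, r=19}
  after event 9 (t=53: DEC r by 11): {p=13, q=7, r=8}
  after event 10 (t=60: INC q by 7): {p=13, q=14, r=8}
  after event 11 (t=69: SET p = 24): {p=24, q=14, r=8}
  after event 12 (t=79: SET p = 21): {p=21, q=14, r=8}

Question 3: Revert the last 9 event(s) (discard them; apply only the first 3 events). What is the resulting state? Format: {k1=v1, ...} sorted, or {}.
Answer: {p=-19, r=20}

Derivation:
Keep first 3 events (discard last 9):
  after event 1 (t=8: INC r by 13): {r=13}
  after event 2 (t=15: INC r by 7): {r=20}
  after event 3 (t=24: SET p = -19): {p=-19, r=20}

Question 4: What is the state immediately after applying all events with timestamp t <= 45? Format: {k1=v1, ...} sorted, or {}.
Apply events with t <= 45 (8 events):
  after event 1 (t=8: INC r by 13): {r=13}
  after event 2 (t=15: INC r by 7): {r=20}
  after event 3 (t=24: SET p = -19): {p=-19, r=20}
  after event 4 (t=25: INC r by 11): {p=-19, r=31}
  after event 5 (t=35: SET r = 19): {p=-19, r=19}
  after event 6 (t=36: SET p = 21): {p=21, r=19}
  after event 7 (t=38: INC q by 7): {p=21, q=7, r=19}
  after event 8 (t=45: DEC p by 8): {p=13, q=7, r=19}

Answer: {p=13, q=7, r=19}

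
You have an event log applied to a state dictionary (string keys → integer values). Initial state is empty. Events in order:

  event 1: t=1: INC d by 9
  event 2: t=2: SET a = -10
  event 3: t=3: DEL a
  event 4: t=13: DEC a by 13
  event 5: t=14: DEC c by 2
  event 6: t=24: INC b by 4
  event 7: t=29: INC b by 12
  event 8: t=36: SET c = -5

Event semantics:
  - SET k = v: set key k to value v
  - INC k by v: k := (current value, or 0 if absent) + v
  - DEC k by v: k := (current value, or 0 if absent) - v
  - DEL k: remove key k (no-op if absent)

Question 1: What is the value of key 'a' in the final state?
Answer: -13

Derivation:
Track key 'a' through all 8 events:
  event 1 (t=1: INC d by 9): a unchanged
  event 2 (t=2: SET a = -10): a (absent) -> -10
  event 3 (t=3: DEL a): a -10 -> (absent)
  event 4 (t=13: DEC a by 13): a (absent) -> -13
  event 5 (t=14: DEC c by 2): a unchanged
  event 6 (t=24: INC b by 4): a unchanged
  event 7 (t=29: INC b by 12): a unchanged
  event 8 (t=36: SET c = -5): a unchanged
Final: a = -13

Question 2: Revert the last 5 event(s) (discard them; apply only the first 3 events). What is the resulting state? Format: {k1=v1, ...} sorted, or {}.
Answer: {d=9}

Derivation:
Keep first 3 events (discard last 5):
  after event 1 (t=1: INC d by 9): {d=9}
  after event 2 (t=2: SET a = -10): {a=-10, d=9}
  after event 3 (t=3: DEL a): {d=9}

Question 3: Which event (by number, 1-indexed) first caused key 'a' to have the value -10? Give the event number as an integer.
Looking for first event where a becomes -10:
  event 2: a (absent) -> -10  <-- first match

Answer: 2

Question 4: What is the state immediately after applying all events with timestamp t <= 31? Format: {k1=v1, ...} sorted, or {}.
Answer: {a=-13, b=16, c=-2, d=9}

Derivation:
Apply events with t <= 31 (7 events):
  after event 1 (t=1: INC d by 9): {d=9}
  after event 2 (t=2: SET a = -10): {a=-10, d=9}
  after event 3 (t=3: DEL a): {d=9}
  after event 4 (t=13: DEC a by 13): {a=-13, d=9}
  after event 5 (t=14: DEC c by 2): {a=-13, c=-2, d=9}
  after event 6 (t=24: INC b by 4): {a=-13, b=4, c=-2, d=9}
  after event 7 (t=29: INC b by 12): {a=-13, b=16, c=-2, d=9}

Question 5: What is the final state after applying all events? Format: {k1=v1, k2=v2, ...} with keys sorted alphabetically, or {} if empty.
Answer: {a=-13, b=16, c=-5, d=9}

Derivation:
  after event 1 (t=1: INC d by 9): {d=9}
  after event 2 (t=2: SET a = -10): {a=-10, d=9}
  after event 3 (t=3: DEL a): {d=9}
  after event 4 (t=13: DEC a by 13): {a=-13, d=9}
  after event 5 (t=14: DEC c by 2): {a=-13, c=-2, d=9}
  after event 6 (t=24: INC b by 4): {a=-13, b=4, c=-2, d=9}
  after event 7 (t=29: INC b by 12): {a=-13, b=16, c=-2, d=9}
  after event 8 (t=36: SET c = -5): {a=-13, b=16, c=-5, d=9}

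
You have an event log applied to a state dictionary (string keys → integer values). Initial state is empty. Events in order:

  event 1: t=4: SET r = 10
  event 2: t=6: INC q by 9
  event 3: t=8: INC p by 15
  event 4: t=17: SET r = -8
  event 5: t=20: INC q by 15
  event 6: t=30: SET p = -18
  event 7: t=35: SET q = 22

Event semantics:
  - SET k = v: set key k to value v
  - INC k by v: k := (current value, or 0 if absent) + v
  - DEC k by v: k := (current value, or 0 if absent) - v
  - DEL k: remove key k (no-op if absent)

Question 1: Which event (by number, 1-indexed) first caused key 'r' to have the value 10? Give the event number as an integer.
Looking for first event where r becomes 10:
  event 1: r (absent) -> 10  <-- first match

Answer: 1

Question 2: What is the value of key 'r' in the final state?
Track key 'r' through all 7 events:
  event 1 (t=4: SET r = 10): r (absent) -> 10
  event 2 (t=6: INC q by 9): r unchanged
  event 3 (t=8: INC p by 15): r unchanged
  event 4 (t=17: SET r = -8): r 10 -> -8
  event 5 (t=20: INC q by 15): r unchanged
  event 6 (t=30: SET p = -18): r unchanged
  event 7 (t=35: SET q = 22): r unchanged
Final: r = -8

Answer: -8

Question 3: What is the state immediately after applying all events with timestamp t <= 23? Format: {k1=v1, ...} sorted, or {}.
Apply events with t <= 23 (5 events):
  after event 1 (t=4: SET r = 10): {r=10}
  after event 2 (t=6: INC q by 9): {q=9, r=10}
  after event 3 (t=8: INC p by 15): {p=15, q=9, r=10}
  after event 4 (t=17: SET r = -8): {p=15, q=9, r=-8}
  after event 5 (t=20: INC q by 15): {p=15, q=24, r=-8}

Answer: {p=15, q=24, r=-8}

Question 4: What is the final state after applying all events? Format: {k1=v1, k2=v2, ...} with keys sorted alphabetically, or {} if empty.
Answer: {p=-18, q=22, r=-8}

Derivation:
  after event 1 (t=4: SET r = 10): {r=10}
  after event 2 (t=6: INC q by 9): {q=9, r=10}
  after event 3 (t=8: INC p by 15): {p=15, q=9, r=10}
  after event 4 (t=17: SET r = -8): {p=15, q=9, r=-8}
  after event 5 (t=20: INC q by 15): {p=15, q=24, r=-8}
  after event 6 (t=30: SET p = -18): {p=-18, q=24, r=-8}
  after event 7 (t=35: SET q = 22): {p=-18, q=22, r=-8}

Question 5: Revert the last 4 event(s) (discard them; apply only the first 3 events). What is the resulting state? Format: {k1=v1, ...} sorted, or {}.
Answer: {p=15, q=9, r=10}

Derivation:
Keep first 3 events (discard last 4):
  after event 1 (t=4: SET r = 10): {r=10}
  after event 2 (t=6: INC q by 9): {q=9, r=10}
  after event 3 (t=8: INC p by 15): {p=15, q=9, r=10}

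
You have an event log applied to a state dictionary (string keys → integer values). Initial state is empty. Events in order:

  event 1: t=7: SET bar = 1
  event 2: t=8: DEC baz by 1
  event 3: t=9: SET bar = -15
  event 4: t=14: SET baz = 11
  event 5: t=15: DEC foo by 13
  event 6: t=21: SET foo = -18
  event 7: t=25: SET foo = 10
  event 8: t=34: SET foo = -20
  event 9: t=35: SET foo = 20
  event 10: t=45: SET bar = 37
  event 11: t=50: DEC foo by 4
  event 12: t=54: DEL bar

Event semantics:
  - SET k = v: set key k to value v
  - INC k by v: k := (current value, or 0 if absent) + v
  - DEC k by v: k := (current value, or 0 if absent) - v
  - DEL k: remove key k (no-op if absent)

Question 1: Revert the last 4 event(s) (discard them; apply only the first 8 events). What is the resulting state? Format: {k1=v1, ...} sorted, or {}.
Answer: {bar=-15, baz=11, foo=-20}

Derivation:
Keep first 8 events (discard last 4):
  after event 1 (t=7: SET bar = 1): {bar=1}
  after event 2 (t=8: DEC baz by 1): {bar=1, baz=-1}
  after event 3 (t=9: SET bar = -15): {bar=-15, baz=-1}
  after event 4 (t=14: SET baz = 11): {bar=-15, baz=11}
  after event 5 (t=15: DEC foo by 13): {bar=-15, baz=11, foo=-13}
  after event 6 (t=21: SET foo = -18): {bar=-15, baz=11, foo=-18}
  after event 7 (t=25: SET foo = 10): {bar=-15, baz=11, foo=10}
  after event 8 (t=34: SET foo = -20): {bar=-15, baz=11, foo=-20}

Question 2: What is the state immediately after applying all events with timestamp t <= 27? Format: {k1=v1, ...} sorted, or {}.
Apply events with t <= 27 (7 events):
  after event 1 (t=7: SET bar = 1): {bar=1}
  after event 2 (t=8: DEC baz by 1): {bar=1, baz=-1}
  after event 3 (t=9: SET bar = -15): {bar=-15, baz=-1}
  after event 4 (t=14: SET baz = 11): {bar=-15, baz=11}
  after event 5 (t=15: DEC foo by 13): {bar=-15, baz=11, foo=-13}
  after event 6 (t=21: SET foo = -18): {bar=-15, baz=11, foo=-18}
  after event 7 (t=25: SET foo = 10): {bar=-15, baz=11, foo=10}

Answer: {bar=-15, baz=11, foo=10}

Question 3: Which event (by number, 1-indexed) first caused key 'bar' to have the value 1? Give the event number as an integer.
Looking for first event where bar becomes 1:
  event 1: bar (absent) -> 1  <-- first match

Answer: 1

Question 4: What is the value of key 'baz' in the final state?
Answer: 11

Derivation:
Track key 'baz' through all 12 events:
  event 1 (t=7: SET bar = 1): baz unchanged
  event 2 (t=8: DEC baz by 1): baz (absent) -> -1
  event 3 (t=9: SET bar = -15): baz unchanged
  event 4 (t=14: SET baz = 11): baz -1 -> 11
  event 5 (t=15: DEC foo by 13): baz unchanged
  event 6 (t=21: SET foo = -18): baz unchanged
  event 7 (t=25: SET foo = 10): baz unchanged
  event 8 (t=34: SET foo = -20): baz unchanged
  event 9 (t=35: SET foo = 20): baz unchanged
  event 10 (t=45: SET bar = 37): baz unchanged
  event 11 (t=50: DEC foo by 4): baz unchanged
  event 12 (t=54: DEL bar): baz unchanged
Final: baz = 11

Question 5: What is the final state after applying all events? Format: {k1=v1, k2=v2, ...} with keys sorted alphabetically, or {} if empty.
Answer: {baz=11, foo=16}

Derivation:
  after event 1 (t=7: SET bar = 1): {bar=1}
  after event 2 (t=8: DEC baz by 1): {bar=1, baz=-1}
  after event 3 (t=9: SET bar = -15): {bar=-15, baz=-1}
  after event 4 (t=14: SET baz = 11): {bar=-15, baz=11}
  after event 5 (t=15: DEC foo by 13): {bar=-15, baz=11, foo=-13}
  after event 6 (t=21: SET foo = -18): {bar=-15, baz=11, foo=-18}
  after event 7 (t=25: SET foo = 10): {bar=-15, baz=11, foo=10}
  after event 8 (t=34: SET foo = -20): {bar=-15, baz=11, foo=-20}
  after event 9 (t=35: SET foo = 20): {bar=-15, baz=11, foo=20}
  after event 10 (t=45: SET bar = 37): {bar=37, baz=11, foo=20}
  after event 11 (t=50: DEC foo by 4): {bar=37, baz=11, foo=16}
  after event 12 (t=54: DEL bar): {baz=11, foo=16}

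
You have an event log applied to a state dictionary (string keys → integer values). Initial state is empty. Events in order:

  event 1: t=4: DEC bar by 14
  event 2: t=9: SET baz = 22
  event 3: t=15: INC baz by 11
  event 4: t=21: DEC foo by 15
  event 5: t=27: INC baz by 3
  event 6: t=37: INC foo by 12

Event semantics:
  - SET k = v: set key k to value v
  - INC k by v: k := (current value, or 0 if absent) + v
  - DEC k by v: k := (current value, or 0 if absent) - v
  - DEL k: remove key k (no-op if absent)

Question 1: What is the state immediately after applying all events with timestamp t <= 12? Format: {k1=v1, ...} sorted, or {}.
Apply events with t <= 12 (2 events):
  after event 1 (t=4: DEC bar by 14): {bar=-14}
  after event 2 (t=9: SET baz = 22): {bar=-14, baz=22}

Answer: {bar=-14, baz=22}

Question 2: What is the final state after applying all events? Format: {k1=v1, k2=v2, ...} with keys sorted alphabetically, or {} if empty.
  after event 1 (t=4: DEC bar by 14): {bar=-14}
  after event 2 (t=9: SET baz = 22): {bar=-14, baz=22}
  after event 3 (t=15: INC baz by 11): {bar=-14, baz=33}
  after event 4 (t=21: DEC foo by 15): {bar=-14, baz=33, foo=-15}
  after event 5 (t=27: INC baz by 3): {bar=-14, baz=36, foo=-15}
  after event 6 (t=37: INC foo by 12): {bar=-14, baz=36, foo=-3}

Answer: {bar=-14, baz=36, foo=-3}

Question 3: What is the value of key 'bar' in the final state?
Answer: -14

Derivation:
Track key 'bar' through all 6 events:
  event 1 (t=4: DEC bar by 14): bar (absent) -> -14
  event 2 (t=9: SET baz = 22): bar unchanged
  event 3 (t=15: INC baz by 11): bar unchanged
  event 4 (t=21: DEC foo by 15): bar unchanged
  event 5 (t=27: INC baz by 3): bar unchanged
  event 6 (t=37: INC foo by 12): bar unchanged
Final: bar = -14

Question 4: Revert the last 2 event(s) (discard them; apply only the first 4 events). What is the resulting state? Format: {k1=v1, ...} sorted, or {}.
Answer: {bar=-14, baz=33, foo=-15}

Derivation:
Keep first 4 events (discard last 2):
  after event 1 (t=4: DEC bar by 14): {bar=-14}
  after event 2 (t=9: SET baz = 22): {bar=-14, baz=22}
  after event 3 (t=15: INC baz by 11): {bar=-14, baz=33}
  after event 4 (t=21: DEC foo by 15): {bar=-14, baz=33, foo=-15}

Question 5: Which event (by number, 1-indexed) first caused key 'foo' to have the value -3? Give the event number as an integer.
Looking for first event where foo becomes -3:
  event 4: foo = -15
  event 5: foo = -15
  event 6: foo -15 -> -3  <-- first match

Answer: 6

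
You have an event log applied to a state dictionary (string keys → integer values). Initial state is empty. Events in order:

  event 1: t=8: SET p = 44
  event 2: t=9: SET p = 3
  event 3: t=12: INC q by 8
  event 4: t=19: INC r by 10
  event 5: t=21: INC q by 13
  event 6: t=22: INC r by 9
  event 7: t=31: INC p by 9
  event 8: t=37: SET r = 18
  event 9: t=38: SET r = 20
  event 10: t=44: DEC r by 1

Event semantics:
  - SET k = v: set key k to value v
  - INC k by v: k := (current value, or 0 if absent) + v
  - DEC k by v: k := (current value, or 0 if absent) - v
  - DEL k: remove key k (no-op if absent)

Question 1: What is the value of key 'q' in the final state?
Answer: 21

Derivation:
Track key 'q' through all 10 events:
  event 1 (t=8: SET p = 44): q unchanged
  event 2 (t=9: SET p = 3): q unchanged
  event 3 (t=12: INC q by 8): q (absent) -> 8
  event 4 (t=19: INC r by 10): q unchanged
  event 5 (t=21: INC q by 13): q 8 -> 21
  event 6 (t=22: INC r by 9): q unchanged
  event 7 (t=31: INC p by 9): q unchanged
  event 8 (t=37: SET r = 18): q unchanged
  event 9 (t=38: SET r = 20): q unchanged
  event 10 (t=44: DEC r by 1): q unchanged
Final: q = 21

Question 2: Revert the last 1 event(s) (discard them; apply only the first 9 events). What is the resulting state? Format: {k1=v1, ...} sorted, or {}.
Keep first 9 events (discard last 1):
  after event 1 (t=8: SET p = 44): {p=44}
  after event 2 (t=9: SET p = 3): {p=3}
  after event 3 (t=12: INC q by 8): {p=3, q=8}
  after event 4 (t=19: INC r by 10): {p=3, q=8, r=10}
  after event 5 (t=21: INC q by 13): {p=3, q=21, r=10}
  after event 6 (t=22: INC r by 9): {p=3, q=21, r=19}
  after event 7 (t=31: INC p by 9): {p=12, q=21, r=19}
  after event 8 (t=37: SET r = 18): {p=12, q=21, r=18}
  after event 9 (t=38: SET r = 20): {p=12, q=21, r=20}

Answer: {p=12, q=21, r=20}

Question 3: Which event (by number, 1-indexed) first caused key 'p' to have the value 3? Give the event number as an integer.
Answer: 2

Derivation:
Looking for first event where p becomes 3:
  event 1: p = 44
  event 2: p 44 -> 3  <-- first match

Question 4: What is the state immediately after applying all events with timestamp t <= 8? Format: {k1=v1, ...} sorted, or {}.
Apply events with t <= 8 (1 events):
  after event 1 (t=8: SET p = 44): {p=44}

Answer: {p=44}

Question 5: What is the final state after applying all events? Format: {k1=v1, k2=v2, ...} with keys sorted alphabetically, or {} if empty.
  after event 1 (t=8: SET p = 44): {p=44}
  after event 2 (t=9: SET p = 3): {p=3}
  after event 3 (t=12: INC q by 8): {p=3, q=8}
  after event 4 (t=19: INC r by 10): {p=3, q=8, r=10}
  after event 5 (t=21: INC q by 13): {p=3, q=21, r=10}
  after event 6 (t=22: INC r by 9): {p=3, q=21, r=19}
  after event 7 (t=31: INC p by 9): {p=12, q=21, r=19}
  after event 8 (t=37: SET r = 18): {p=12, q=21, r=18}
  after event 9 (t=38: SET r = 20): {p=12, q=21, r=20}
  after event 10 (t=44: DEC r by 1): {p=12, q=21, r=19}

Answer: {p=12, q=21, r=19}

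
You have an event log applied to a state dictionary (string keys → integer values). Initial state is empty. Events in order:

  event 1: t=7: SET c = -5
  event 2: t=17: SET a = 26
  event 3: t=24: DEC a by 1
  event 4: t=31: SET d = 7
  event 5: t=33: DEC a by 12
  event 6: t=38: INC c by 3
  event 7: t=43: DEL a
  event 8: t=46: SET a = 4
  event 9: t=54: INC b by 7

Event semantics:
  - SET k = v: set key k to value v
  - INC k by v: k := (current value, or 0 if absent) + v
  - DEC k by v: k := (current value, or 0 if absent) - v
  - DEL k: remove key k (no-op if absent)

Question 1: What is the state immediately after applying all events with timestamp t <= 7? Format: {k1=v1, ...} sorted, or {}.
Answer: {c=-5}

Derivation:
Apply events with t <= 7 (1 events):
  after event 1 (t=7: SET c = -5): {c=-5}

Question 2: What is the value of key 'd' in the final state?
Track key 'd' through all 9 events:
  event 1 (t=7: SET c = -5): d unchanged
  event 2 (t=17: SET a = 26): d unchanged
  event 3 (t=24: DEC a by 1): d unchanged
  event 4 (t=31: SET d = 7): d (absent) -> 7
  event 5 (t=33: DEC a by 12): d unchanged
  event 6 (t=38: INC c by 3): d unchanged
  event 7 (t=43: DEL a): d unchanged
  event 8 (t=46: SET a = 4): d unchanged
  event 9 (t=54: INC b by 7): d unchanged
Final: d = 7

Answer: 7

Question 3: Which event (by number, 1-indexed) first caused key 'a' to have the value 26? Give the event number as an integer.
Looking for first event where a becomes 26:
  event 2: a (absent) -> 26  <-- first match

Answer: 2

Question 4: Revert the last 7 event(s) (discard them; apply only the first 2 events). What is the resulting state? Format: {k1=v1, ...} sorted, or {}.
Answer: {a=26, c=-5}

Derivation:
Keep first 2 events (discard last 7):
  after event 1 (t=7: SET c = -5): {c=-5}
  after event 2 (t=17: SET a = 26): {a=26, c=-5}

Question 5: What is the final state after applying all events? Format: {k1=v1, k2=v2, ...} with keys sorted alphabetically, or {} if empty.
Answer: {a=4, b=7, c=-2, d=7}

Derivation:
  after event 1 (t=7: SET c = -5): {c=-5}
  after event 2 (t=17: SET a = 26): {a=26, c=-5}
  after event 3 (t=24: DEC a by 1): {a=25, c=-5}
  after event 4 (t=31: SET d = 7): {a=25, c=-5, d=7}
  after event 5 (t=33: DEC a by 12): {a=13, c=-5, d=7}
  after event 6 (t=38: INC c by 3): {a=13, c=-2, d=7}
  after event 7 (t=43: DEL a): {c=-2, d=7}
  after event 8 (t=46: SET a = 4): {a=4, c=-2, d=7}
  after event 9 (t=54: INC b by 7): {a=4, b=7, c=-2, d=7}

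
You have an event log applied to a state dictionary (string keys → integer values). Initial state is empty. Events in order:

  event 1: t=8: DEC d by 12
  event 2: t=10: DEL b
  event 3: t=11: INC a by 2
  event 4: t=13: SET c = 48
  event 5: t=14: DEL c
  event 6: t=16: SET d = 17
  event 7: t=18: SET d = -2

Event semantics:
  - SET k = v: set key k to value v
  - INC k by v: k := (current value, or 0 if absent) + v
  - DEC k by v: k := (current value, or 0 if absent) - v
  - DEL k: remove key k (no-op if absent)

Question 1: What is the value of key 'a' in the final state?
Track key 'a' through all 7 events:
  event 1 (t=8: DEC d by 12): a unchanged
  event 2 (t=10: DEL b): a unchanged
  event 3 (t=11: INC a by 2): a (absent) -> 2
  event 4 (t=13: SET c = 48): a unchanged
  event 5 (t=14: DEL c): a unchanged
  event 6 (t=16: SET d = 17): a unchanged
  event 7 (t=18: SET d = -2): a unchanged
Final: a = 2

Answer: 2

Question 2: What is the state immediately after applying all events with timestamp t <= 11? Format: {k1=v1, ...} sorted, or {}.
Answer: {a=2, d=-12}

Derivation:
Apply events with t <= 11 (3 events):
  after event 1 (t=8: DEC d by 12): {d=-12}
  after event 2 (t=10: DEL b): {d=-12}
  after event 3 (t=11: INC a by 2): {a=2, d=-12}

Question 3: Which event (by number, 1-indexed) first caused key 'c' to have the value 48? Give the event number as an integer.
Looking for first event where c becomes 48:
  event 4: c (absent) -> 48  <-- first match

Answer: 4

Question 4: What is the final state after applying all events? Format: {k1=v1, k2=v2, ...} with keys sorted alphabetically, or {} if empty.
Answer: {a=2, d=-2}

Derivation:
  after event 1 (t=8: DEC d by 12): {d=-12}
  after event 2 (t=10: DEL b): {d=-12}
  after event 3 (t=11: INC a by 2): {a=2, d=-12}
  after event 4 (t=13: SET c = 48): {a=2, c=48, d=-12}
  after event 5 (t=14: DEL c): {a=2, d=-12}
  after event 6 (t=16: SET d = 17): {a=2, d=17}
  after event 7 (t=18: SET d = -2): {a=2, d=-2}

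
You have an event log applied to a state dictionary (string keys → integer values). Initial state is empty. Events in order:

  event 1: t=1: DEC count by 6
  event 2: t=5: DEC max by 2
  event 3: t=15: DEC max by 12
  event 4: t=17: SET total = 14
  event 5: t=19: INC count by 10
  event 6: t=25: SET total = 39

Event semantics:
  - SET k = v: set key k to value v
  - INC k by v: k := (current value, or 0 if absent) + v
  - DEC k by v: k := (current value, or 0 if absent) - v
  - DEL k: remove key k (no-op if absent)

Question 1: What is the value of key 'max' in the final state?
Answer: -14

Derivation:
Track key 'max' through all 6 events:
  event 1 (t=1: DEC count by 6): max unchanged
  event 2 (t=5: DEC max by 2): max (absent) -> -2
  event 3 (t=15: DEC max by 12): max -2 -> -14
  event 4 (t=17: SET total = 14): max unchanged
  event 5 (t=19: INC count by 10): max unchanged
  event 6 (t=25: SET total = 39): max unchanged
Final: max = -14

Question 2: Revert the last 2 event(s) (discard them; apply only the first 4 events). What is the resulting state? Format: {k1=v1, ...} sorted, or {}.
Keep first 4 events (discard last 2):
  after event 1 (t=1: DEC count by 6): {count=-6}
  after event 2 (t=5: DEC max by 2): {count=-6, max=-2}
  after event 3 (t=15: DEC max by 12): {count=-6, max=-14}
  after event 4 (t=17: SET total = 14): {count=-6, max=-14, total=14}

Answer: {count=-6, max=-14, total=14}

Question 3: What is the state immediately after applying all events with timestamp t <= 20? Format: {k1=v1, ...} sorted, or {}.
Apply events with t <= 20 (5 events):
  after event 1 (t=1: DEC count by 6): {count=-6}
  after event 2 (t=5: DEC max by 2): {count=-6, max=-2}
  after event 3 (t=15: DEC max by 12): {count=-6, max=-14}
  after event 4 (t=17: SET total = 14): {count=-6, max=-14, total=14}
  after event 5 (t=19: INC count by 10): {count=4, max=-14, total=14}

Answer: {count=4, max=-14, total=14}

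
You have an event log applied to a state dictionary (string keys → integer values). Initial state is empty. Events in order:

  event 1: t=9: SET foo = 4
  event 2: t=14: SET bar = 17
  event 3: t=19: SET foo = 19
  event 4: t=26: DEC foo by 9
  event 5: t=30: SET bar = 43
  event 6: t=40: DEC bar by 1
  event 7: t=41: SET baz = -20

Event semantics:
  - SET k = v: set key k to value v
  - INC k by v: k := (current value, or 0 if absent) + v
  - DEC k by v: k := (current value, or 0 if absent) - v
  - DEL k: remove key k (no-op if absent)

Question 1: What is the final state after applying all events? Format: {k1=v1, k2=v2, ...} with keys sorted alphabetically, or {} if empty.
  after event 1 (t=9: SET foo = 4): {foo=4}
  after event 2 (t=14: SET bar = 17): {bar=17, foo=4}
  after event 3 (t=19: SET foo = 19): {bar=17, foo=19}
  after event 4 (t=26: DEC foo by 9): {bar=17, foo=10}
  after event 5 (t=30: SET bar = 43): {bar=43, foo=10}
  after event 6 (t=40: DEC bar by 1): {bar=42, foo=10}
  after event 7 (t=41: SET baz = -20): {bar=42, baz=-20, foo=10}

Answer: {bar=42, baz=-20, foo=10}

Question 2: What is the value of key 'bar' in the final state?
Track key 'bar' through all 7 events:
  event 1 (t=9: SET foo = 4): bar unchanged
  event 2 (t=14: SET bar = 17): bar (absent) -> 17
  event 3 (t=19: SET foo = 19): bar unchanged
  event 4 (t=26: DEC foo by 9): bar unchanged
  event 5 (t=30: SET bar = 43): bar 17 -> 43
  event 6 (t=40: DEC bar by 1): bar 43 -> 42
  event 7 (t=41: SET baz = -20): bar unchanged
Final: bar = 42

Answer: 42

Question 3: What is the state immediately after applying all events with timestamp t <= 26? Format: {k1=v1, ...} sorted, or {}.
Apply events with t <= 26 (4 events):
  after event 1 (t=9: SET foo = 4): {foo=4}
  after event 2 (t=14: SET bar = 17): {bar=17, foo=4}
  after event 3 (t=19: SET foo = 19): {bar=17, foo=19}
  after event 4 (t=26: DEC foo by 9): {bar=17, foo=10}

Answer: {bar=17, foo=10}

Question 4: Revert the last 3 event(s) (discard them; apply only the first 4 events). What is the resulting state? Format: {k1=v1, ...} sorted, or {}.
Keep first 4 events (discard last 3):
  after event 1 (t=9: SET foo = 4): {foo=4}
  after event 2 (t=14: SET bar = 17): {bar=17, foo=4}
  after event 3 (t=19: SET foo = 19): {bar=17, foo=19}
  after event 4 (t=26: DEC foo by 9): {bar=17, foo=10}

Answer: {bar=17, foo=10}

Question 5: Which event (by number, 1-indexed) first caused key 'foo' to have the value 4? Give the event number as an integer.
Looking for first event where foo becomes 4:
  event 1: foo (absent) -> 4  <-- first match

Answer: 1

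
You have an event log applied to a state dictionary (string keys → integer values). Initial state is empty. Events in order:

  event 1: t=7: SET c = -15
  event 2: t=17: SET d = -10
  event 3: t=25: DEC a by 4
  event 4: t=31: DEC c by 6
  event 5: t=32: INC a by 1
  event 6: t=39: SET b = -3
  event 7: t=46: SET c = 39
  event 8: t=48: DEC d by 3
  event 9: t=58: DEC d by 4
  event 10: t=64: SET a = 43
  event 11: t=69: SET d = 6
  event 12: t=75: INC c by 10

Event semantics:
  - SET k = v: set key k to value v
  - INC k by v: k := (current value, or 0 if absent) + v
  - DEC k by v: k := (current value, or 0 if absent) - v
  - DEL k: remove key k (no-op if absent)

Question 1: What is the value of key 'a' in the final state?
Track key 'a' through all 12 events:
  event 1 (t=7: SET c = -15): a unchanged
  event 2 (t=17: SET d = -10): a unchanged
  event 3 (t=25: DEC a by 4): a (absent) -> -4
  event 4 (t=31: DEC c by 6): a unchanged
  event 5 (t=32: INC a by 1): a -4 -> -3
  event 6 (t=39: SET b = -3): a unchanged
  event 7 (t=46: SET c = 39): a unchanged
  event 8 (t=48: DEC d by 3): a unchanged
  event 9 (t=58: DEC d by 4): a unchanged
  event 10 (t=64: SET a = 43): a -3 -> 43
  event 11 (t=69: SET d = 6): a unchanged
  event 12 (t=75: INC c by 10): a unchanged
Final: a = 43

Answer: 43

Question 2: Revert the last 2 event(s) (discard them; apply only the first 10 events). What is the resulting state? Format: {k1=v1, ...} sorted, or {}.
Answer: {a=43, b=-3, c=39, d=-17}

Derivation:
Keep first 10 events (discard last 2):
  after event 1 (t=7: SET c = -15): {c=-15}
  after event 2 (t=17: SET d = -10): {c=-15, d=-10}
  after event 3 (t=25: DEC a by 4): {a=-4, c=-15, d=-10}
  after event 4 (t=31: DEC c by 6): {a=-4, c=-21, d=-10}
  after event 5 (t=32: INC a by 1): {a=-3, c=-21, d=-10}
  after event 6 (t=39: SET b = -3): {a=-3, b=-3, c=-21, d=-10}
  after event 7 (t=46: SET c = 39): {a=-3, b=-3, c=39, d=-10}
  after event 8 (t=48: DEC d by 3): {a=-3, b=-3, c=39, d=-13}
  after event 9 (t=58: DEC d by 4): {a=-3, b=-3, c=39, d=-17}
  after event 10 (t=64: SET a = 43): {a=43, b=-3, c=39, d=-17}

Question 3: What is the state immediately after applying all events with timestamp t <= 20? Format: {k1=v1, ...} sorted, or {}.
Apply events with t <= 20 (2 events):
  after event 1 (t=7: SET c = -15): {c=-15}
  after event 2 (t=17: SET d = -10): {c=-15, d=-10}

Answer: {c=-15, d=-10}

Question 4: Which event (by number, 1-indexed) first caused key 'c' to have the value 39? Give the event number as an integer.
Answer: 7

Derivation:
Looking for first event where c becomes 39:
  event 1: c = -15
  event 2: c = -15
  event 3: c = -15
  event 4: c = -21
  event 5: c = -21
  event 6: c = -21
  event 7: c -21 -> 39  <-- first match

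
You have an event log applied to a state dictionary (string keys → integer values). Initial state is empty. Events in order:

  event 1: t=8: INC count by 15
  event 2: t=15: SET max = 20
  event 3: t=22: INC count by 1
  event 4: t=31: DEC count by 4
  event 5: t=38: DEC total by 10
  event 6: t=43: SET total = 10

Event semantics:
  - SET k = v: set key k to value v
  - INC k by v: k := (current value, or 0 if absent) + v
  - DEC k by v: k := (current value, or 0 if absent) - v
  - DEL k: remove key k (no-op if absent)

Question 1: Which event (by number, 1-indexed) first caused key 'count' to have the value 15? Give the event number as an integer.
Answer: 1

Derivation:
Looking for first event where count becomes 15:
  event 1: count (absent) -> 15  <-- first match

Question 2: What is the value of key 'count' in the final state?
Answer: 12

Derivation:
Track key 'count' through all 6 events:
  event 1 (t=8: INC count by 15): count (absent) -> 15
  event 2 (t=15: SET max = 20): count unchanged
  event 3 (t=22: INC count by 1): count 15 -> 16
  event 4 (t=31: DEC count by 4): count 16 -> 12
  event 5 (t=38: DEC total by 10): count unchanged
  event 6 (t=43: SET total = 10): count unchanged
Final: count = 12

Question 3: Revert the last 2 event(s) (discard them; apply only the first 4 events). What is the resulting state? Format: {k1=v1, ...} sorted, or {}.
Answer: {count=12, max=20}

Derivation:
Keep first 4 events (discard last 2):
  after event 1 (t=8: INC count by 15): {count=15}
  after event 2 (t=15: SET max = 20): {count=15, max=20}
  after event 3 (t=22: INC count by 1): {count=16, max=20}
  after event 4 (t=31: DEC count by 4): {count=12, max=20}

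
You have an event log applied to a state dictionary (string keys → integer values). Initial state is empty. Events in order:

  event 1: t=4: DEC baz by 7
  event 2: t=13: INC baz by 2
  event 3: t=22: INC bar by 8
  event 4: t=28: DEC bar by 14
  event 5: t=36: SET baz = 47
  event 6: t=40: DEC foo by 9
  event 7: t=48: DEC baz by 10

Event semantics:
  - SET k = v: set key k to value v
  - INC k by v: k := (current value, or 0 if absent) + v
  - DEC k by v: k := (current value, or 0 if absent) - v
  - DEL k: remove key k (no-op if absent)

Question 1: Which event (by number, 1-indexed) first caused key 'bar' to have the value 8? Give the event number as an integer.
Looking for first event where bar becomes 8:
  event 3: bar (absent) -> 8  <-- first match

Answer: 3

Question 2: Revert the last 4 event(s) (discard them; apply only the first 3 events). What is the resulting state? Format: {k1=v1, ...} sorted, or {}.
Answer: {bar=8, baz=-5}

Derivation:
Keep first 3 events (discard last 4):
  after event 1 (t=4: DEC baz by 7): {baz=-7}
  after event 2 (t=13: INC baz by 2): {baz=-5}
  after event 3 (t=22: INC bar by 8): {bar=8, baz=-5}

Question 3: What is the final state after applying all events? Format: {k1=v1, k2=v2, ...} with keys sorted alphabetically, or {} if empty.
  after event 1 (t=4: DEC baz by 7): {baz=-7}
  after event 2 (t=13: INC baz by 2): {baz=-5}
  after event 3 (t=22: INC bar by 8): {bar=8, baz=-5}
  after event 4 (t=28: DEC bar by 14): {bar=-6, baz=-5}
  after event 5 (t=36: SET baz = 47): {bar=-6, baz=47}
  after event 6 (t=40: DEC foo by 9): {bar=-6, baz=47, foo=-9}
  after event 7 (t=48: DEC baz by 10): {bar=-6, baz=37, foo=-9}

Answer: {bar=-6, baz=37, foo=-9}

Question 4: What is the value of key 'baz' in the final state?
Track key 'baz' through all 7 events:
  event 1 (t=4: DEC baz by 7): baz (absent) -> -7
  event 2 (t=13: INC baz by 2): baz -7 -> -5
  event 3 (t=22: INC bar by 8): baz unchanged
  event 4 (t=28: DEC bar by 14): baz unchanged
  event 5 (t=36: SET baz = 47): baz -5 -> 47
  event 6 (t=40: DEC foo by 9): baz unchanged
  event 7 (t=48: DEC baz by 10): baz 47 -> 37
Final: baz = 37

Answer: 37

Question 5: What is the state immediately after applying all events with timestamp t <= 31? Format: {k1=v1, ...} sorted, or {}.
Answer: {bar=-6, baz=-5}

Derivation:
Apply events with t <= 31 (4 events):
  after event 1 (t=4: DEC baz by 7): {baz=-7}
  after event 2 (t=13: INC baz by 2): {baz=-5}
  after event 3 (t=22: INC bar by 8): {bar=8, baz=-5}
  after event 4 (t=28: DEC bar by 14): {bar=-6, baz=-5}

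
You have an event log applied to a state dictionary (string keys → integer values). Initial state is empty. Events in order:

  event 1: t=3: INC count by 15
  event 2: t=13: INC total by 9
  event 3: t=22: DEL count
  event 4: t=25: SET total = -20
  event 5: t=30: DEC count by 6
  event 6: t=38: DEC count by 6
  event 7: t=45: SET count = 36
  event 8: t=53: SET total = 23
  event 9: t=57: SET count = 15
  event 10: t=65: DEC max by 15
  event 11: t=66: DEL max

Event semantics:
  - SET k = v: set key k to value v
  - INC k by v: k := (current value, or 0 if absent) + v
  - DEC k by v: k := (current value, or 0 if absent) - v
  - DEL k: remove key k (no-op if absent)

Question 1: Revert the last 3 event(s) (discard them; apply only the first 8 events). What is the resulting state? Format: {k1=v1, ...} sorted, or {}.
Keep first 8 events (discard last 3):
  after event 1 (t=3: INC count by 15): {count=15}
  after event 2 (t=13: INC total by 9): {count=15, total=9}
  after event 3 (t=22: DEL count): {total=9}
  after event 4 (t=25: SET total = -20): {total=-20}
  after event 5 (t=30: DEC count by 6): {count=-6, total=-20}
  after event 6 (t=38: DEC count by 6): {count=-12, total=-20}
  after event 7 (t=45: SET count = 36): {count=36, total=-20}
  after event 8 (t=53: SET total = 23): {count=36, total=23}

Answer: {count=36, total=23}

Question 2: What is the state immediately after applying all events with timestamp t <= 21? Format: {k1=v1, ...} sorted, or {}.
Answer: {count=15, total=9}

Derivation:
Apply events with t <= 21 (2 events):
  after event 1 (t=3: INC count by 15): {count=15}
  after event 2 (t=13: INC total by 9): {count=15, total=9}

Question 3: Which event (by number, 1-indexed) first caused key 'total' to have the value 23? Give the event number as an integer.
Looking for first event where total becomes 23:
  event 2: total = 9
  event 3: total = 9
  event 4: total = -20
  event 5: total = -20
  event 6: total = -20
  event 7: total = -20
  event 8: total -20 -> 23  <-- first match

Answer: 8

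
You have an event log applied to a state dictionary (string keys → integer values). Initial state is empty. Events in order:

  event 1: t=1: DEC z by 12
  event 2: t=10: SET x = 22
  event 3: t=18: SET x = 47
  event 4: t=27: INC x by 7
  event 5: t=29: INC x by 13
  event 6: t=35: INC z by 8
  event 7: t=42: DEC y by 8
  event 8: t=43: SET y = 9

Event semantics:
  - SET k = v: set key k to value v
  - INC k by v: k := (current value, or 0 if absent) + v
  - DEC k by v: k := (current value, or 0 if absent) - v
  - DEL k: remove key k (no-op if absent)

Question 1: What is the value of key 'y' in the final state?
Answer: 9

Derivation:
Track key 'y' through all 8 events:
  event 1 (t=1: DEC z by 12): y unchanged
  event 2 (t=10: SET x = 22): y unchanged
  event 3 (t=18: SET x = 47): y unchanged
  event 4 (t=27: INC x by 7): y unchanged
  event 5 (t=29: INC x by 13): y unchanged
  event 6 (t=35: INC z by 8): y unchanged
  event 7 (t=42: DEC y by 8): y (absent) -> -8
  event 8 (t=43: SET y = 9): y -8 -> 9
Final: y = 9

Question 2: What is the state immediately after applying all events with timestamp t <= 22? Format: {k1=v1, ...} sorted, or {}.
Answer: {x=47, z=-12}

Derivation:
Apply events with t <= 22 (3 events):
  after event 1 (t=1: DEC z by 12): {z=-12}
  after event 2 (t=10: SET x = 22): {x=22, z=-12}
  after event 3 (t=18: SET x = 47): {x=47, z=-12}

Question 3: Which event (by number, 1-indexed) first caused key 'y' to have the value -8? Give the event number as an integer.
Answer: 7

Derivation:
Looking for first event where y becomes -8:
  event 7: y (absent) -> -8  <-- first match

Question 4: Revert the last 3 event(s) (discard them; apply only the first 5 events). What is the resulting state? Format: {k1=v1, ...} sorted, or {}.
Keep first 5 events (discard last 3):
  after event 1 (t=1: DEC z by 12): {z=-12}
  after event 2 (t=10: SET x = 22): {x=22, z=-12}
  after event 3 (t=18: SET x = 47): {x=47, z=-12}
  after event 4 (t=27: INC x by 7): {x=54, z=-12}
  after event 5 (t=29: INC x by 13): {x=67, z=-12}

Answer: {x=67, z=-12}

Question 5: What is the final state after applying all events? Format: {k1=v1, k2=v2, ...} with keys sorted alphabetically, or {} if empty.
  after event 1 (t=1: DEC z by 12): {z=-12}
  after event 2 (t=10: SET x = 22): {x=22, z=-12}
  after event 3 (t=18: SET x = 47): {x=47, z=-12}
  after event 4 (t=27: INC x by 7): {x=54, z=-12}
  after event 5 (t=29: INC x by 13): {x=67, z=-12}
  after event 6 (t=35: INC z by 8): {x=67, z=-4}
  after event 7 (t=42: DEC y by 8): {x=67, y=-8, z=-4}
  after event 8 (t=43: SET y = 9): {x=67, y=9, z=-4}

Answer: {x=67, y=9, z=-4}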